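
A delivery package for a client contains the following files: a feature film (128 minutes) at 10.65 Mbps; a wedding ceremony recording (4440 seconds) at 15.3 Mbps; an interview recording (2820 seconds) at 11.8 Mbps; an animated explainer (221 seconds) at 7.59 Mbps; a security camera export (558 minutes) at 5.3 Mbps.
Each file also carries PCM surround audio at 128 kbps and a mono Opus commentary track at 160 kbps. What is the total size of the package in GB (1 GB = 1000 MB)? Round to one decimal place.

Audio total: 128 + 160 = 288 kbps = 0.288 Mbps.
feature film: 10.938 Mbps × 7680 s = 84003.8 Mb
wedding ceremony recording: 15.588 Mbps × 4440 s = 69210.7 Mb
interview recording: 12.088 Mbps × 2820 s = 34088.2 Mb
animated explainer: 7.878 Mbps × 221 s = 1741.0 Mb
security camera export: 5.588 Mbps × 33480 s = 187086.2 Mb
Total: 376130.0 Mb = 47016.2 MB.
= 47.02 GB.

47.0 GB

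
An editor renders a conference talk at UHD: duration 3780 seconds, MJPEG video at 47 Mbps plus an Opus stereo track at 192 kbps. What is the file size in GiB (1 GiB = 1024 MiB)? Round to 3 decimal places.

20.767 GiB

Audio: 192 kbps = 0.192 Mbps.
Total bitrate: 47 + 0.192 = 47.192 Mbps.
Stream data: 47.192 Mbps × 3780 s = 178385.8 Mb.
178,386 Mb = 22,298,220,000 bytes ÷ 1,073,741,824 = 20.77 GiB.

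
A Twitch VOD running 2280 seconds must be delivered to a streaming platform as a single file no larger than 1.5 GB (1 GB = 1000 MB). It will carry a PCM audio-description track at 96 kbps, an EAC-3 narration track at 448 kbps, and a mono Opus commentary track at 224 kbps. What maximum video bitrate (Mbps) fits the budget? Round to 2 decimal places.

Budget: 1.5 GB = 12000.0 Mb.
Total bitrate budget: 12000.0 Mb / 2280 s = 5.263 Mbps.
Audio total: 96 + 448 + 224 = 768 kbps = 0.768 Mbps.
Video: 5.263 − 0.768 = 4.495 Mbps.

4.50 Mbps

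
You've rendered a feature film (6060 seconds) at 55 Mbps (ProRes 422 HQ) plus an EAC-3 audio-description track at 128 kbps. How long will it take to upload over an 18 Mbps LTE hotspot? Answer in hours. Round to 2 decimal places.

Audio: 128 kbps = 0.128 Mbps.
Total bitrate: 55.128 Mbps.
File: 55.128 Mbps × 6060 s = 334075.7 Mb.
At 18 Mbps: 334075.7 / 18 = 18559.8 s ≈ 5.16 hours.

5.16 hours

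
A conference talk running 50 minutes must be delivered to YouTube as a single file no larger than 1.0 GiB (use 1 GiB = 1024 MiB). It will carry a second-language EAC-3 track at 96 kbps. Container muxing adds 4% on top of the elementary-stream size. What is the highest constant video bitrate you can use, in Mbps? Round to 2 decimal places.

Budget: 1.0 GiB = 8589.9 Mb.
Stream payload after overhead: 8589.9 / 1.04 = 8259.6 Mb.
50 min = 3000 s
Total bitrate budget: 8259.6 Mb / 3000 s = 2.753 Mbps.
Audio: 96 kbps = 0.096 Mbps.
Video: 2.753 − 0.096 = 2.657 Mbps.

2.66 Mbps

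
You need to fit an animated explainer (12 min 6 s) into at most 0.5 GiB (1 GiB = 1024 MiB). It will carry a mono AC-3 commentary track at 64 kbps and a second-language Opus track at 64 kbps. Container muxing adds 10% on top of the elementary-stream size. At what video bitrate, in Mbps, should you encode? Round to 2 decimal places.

5.25 Mbps

Budget: 0.5 GiB = 4295.0 Mb.
Stream payload after overhead: 4295.0 / 1.10 = 3904.5 Mb.
12 min 6 s = 726 s
Total bitrate budget: 3904.5 Mb / 726 s = 5.378 Mbps.
Audio total: 64 + 64 = 128 kbps = 0.128 Mbps.
Video: 5.378 − 0.128 = 5.250 Mbps.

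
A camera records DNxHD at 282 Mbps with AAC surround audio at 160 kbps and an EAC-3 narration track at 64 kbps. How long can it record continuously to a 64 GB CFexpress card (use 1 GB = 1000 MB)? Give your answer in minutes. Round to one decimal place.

30.2 minutes

Audio total: 160 + 64 = 224 kbps = 0.224 Mbps.
Total bitrate: 282 + 0.224 = 282.224 Mbps.
Capacity: 64 GB = 512,000 Mb.
Recording time: 512,000 / 282.224 = 1,814 s ≈ 30.2 minutes.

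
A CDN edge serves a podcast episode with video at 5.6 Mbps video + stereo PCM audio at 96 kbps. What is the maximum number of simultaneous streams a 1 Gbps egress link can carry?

Audio: 96 kbps = 0.096 Mbps.
Per-viewer media rate: 5.696 Mbps.
1 Gbps = 1,000 Mbps; 1,000 / 5.696 = 175.56 → 175 viewers.

175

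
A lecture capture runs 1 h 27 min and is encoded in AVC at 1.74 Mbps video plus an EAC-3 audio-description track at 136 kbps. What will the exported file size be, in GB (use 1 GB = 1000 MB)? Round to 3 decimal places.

1 h 27 min = 87 min = 5220 s
Audio: 136 kbps = 0.136 Mbps.
Total bitrate: 1.74 + 0.136 = 1.876 Mbps.
Stream data: 1.876 Mbps × 5220 s = 9792.7 Mb.
9,793 Mb ÷ 8 = 1,224 MB → 1.224 GB.

1.224 GB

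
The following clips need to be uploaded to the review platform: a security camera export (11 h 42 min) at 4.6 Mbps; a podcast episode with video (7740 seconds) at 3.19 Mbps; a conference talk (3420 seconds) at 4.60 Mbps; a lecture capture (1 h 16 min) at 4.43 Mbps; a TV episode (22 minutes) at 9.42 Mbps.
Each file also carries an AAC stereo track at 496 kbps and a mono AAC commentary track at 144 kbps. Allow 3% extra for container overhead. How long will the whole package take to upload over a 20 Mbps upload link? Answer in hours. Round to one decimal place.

Audio total: 496 + 144 = 640 kbps = 0.640 Mbps.
security camera export: 5.240 Mbps × 42120 s × 1.03 = 227330.1 Mb
podcast episode with video: 3.830 Mbps × 7740 s × 1.03 = 30533.5 Mb
conference talk: 5.240 Mbps × 3420 s × 1.03 = 18458.4 Mb
lecture capture: 5.070 Mbps × 4560 s × 1.03 = 23812.8 Mb
TV episode: 10.060 Mbps × 1320 s × 1.03 = 13677.6 Mb
Total: 313812.4 Mb = 39226.5 MB.
At 20 Mbps: 313812.4 / 20 = 15691 s ≈ 4.36 hours.

4.4 hours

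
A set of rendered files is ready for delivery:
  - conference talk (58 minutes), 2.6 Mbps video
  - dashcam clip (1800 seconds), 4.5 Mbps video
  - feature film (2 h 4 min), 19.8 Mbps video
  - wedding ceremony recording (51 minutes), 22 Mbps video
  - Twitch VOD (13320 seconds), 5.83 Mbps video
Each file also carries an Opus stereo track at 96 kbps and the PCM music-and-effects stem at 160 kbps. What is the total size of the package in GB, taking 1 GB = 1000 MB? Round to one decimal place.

Audio total: 96 + 160 = 256 kbps = 0.256 Mbps.
conference talk: 2.856 Mbps × 3480 s = 9938.9 Mb
dashcam clip: 4.756 Mbps × 1800 s = 8560.8 Mb
feature film: 20.056 Mbps × 7440 s = 149216.6 Mb
wedding ceremony recording: 22.256 Mbps × 3060 s = 68103.4 Mb
Twitch VOD: 6.086 Mbps × 13320 s = 81065.5 Mb
Total: 316885.2 Mb = 39610.7 MB.
= 39.61 GB.

39.6 GB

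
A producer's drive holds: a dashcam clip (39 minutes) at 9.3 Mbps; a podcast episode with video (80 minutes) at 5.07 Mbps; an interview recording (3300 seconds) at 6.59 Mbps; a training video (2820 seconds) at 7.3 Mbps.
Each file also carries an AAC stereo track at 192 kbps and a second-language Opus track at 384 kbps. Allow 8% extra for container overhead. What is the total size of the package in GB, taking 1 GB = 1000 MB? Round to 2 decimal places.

12.97 GB

Audio total: 192 + 384 = 576 kbps = 0.576 Mbps.
dashcam clip: 9.876 Mbps × 2340 s × 1.08 = 24958.6 Mb
podcast episode with video: 5.646 Mbps × 4800 s × 1.08 = 29268.9 Mb
interview recording: 7.166 Mbps × 3300 s × 1.08 = 25539.6 Mb
training video: 7.876 Mbps × 2820 s × 1.08 = 23987.1 Mb
Total: 103754.3 Mb = 12969.3 MB.
= 12.97 GB.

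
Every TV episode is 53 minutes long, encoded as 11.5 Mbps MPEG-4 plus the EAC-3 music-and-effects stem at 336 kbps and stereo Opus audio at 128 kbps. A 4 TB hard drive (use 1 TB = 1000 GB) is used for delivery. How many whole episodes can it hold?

841

53 min = 3180 s
Audio total: 336 + 128 = 464 kbps = 0.464 Mbps.
Total bitrate: 11.964 Mbps.
Per item: 11.964 Mbps × 3180 s = 38,046 Mb = 4,756 MB.
Capacity: 4 TB = 32,000,000 Mb; 841.10 items → 841 complete.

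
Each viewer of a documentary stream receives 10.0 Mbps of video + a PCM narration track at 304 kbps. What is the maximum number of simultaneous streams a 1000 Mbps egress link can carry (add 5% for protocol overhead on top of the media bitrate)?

Audio: 304 kbps = 0.304 Mbps.
Per-viewer media rate: 10.304 Mbps.
On the wire with 5% overhead: 10.819 Mbps.
1000 Mbps = 1,000 Mbps; 1,000 / 10.819 = 92.43 → 92 viewers.

92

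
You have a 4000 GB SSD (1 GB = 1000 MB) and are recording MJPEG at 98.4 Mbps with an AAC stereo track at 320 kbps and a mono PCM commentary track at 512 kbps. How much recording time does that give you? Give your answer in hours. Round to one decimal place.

89.6 hours

Audio total: 320 + 512 = 832 kbps = 0.832 Mbps.
Total bitrate: 98.4 + 0.832 = 99.232 Mbps.
Capacity: 4000 GB = 32,000,000 Mb.
Recording time: 32,000,000 / 99.232 = 322,477 s ≈ 89.6 hours.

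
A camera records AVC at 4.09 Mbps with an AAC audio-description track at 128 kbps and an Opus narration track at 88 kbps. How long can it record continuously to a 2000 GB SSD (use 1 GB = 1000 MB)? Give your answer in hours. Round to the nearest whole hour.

1032 hours

Audio total: 128 + 88 = 216 kbps = 0.216 Mbps.
Total bitrate: 4.09 + 0.216 = 4.306 Mbps.
Capacity: 2000 GB = 16,000,000 Mb.
Recording time: 16,000,000 / 4.306 = 3,715,745 s ≈ 1,032 hours.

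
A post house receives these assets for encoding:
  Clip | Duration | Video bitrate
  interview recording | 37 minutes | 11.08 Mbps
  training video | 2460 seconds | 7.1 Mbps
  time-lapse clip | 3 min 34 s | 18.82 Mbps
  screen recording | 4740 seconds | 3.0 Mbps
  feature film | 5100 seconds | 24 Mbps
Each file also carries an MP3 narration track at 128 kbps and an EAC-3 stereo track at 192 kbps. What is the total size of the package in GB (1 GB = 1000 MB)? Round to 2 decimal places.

Audio total: 128 + 192 = 320 kbps = 0.320 Mbps.
interview recording: 11.400 Mbps × 2220 s = 25308.0 Mb
training video: 7.420 Mbps × 2460 s = 18253.2 Mb
time-lapse clip: 19.140 Mbps × 214 s = 4096.0 Mb
screen recording: 3.320 Mbps × 4740 s = 15736.8 Mb
feature film: 24.320 Mbps × 5100 s = 124032.0 Mb
Total: 187426.0 Mb = 23428.2 MB.
= 23.43 GB.

23.43 GB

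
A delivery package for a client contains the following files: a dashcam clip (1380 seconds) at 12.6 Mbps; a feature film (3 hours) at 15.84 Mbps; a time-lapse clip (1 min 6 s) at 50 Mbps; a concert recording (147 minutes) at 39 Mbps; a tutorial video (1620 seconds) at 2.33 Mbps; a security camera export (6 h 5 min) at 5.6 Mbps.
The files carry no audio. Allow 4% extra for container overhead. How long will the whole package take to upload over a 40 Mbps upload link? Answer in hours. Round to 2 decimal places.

dashcam clip: 12.600 Mbps × 1380 s × 1.04 = 18083.5 Mb
feature film: 15.840 Mbps × 10800 s × 1.04 = 177914.9 Mb
time-lapse clip: 50.000 Mbps × 66 s × 1.04 = 3432.0 Mb
concert recording: 39.000 Mbps × 8820 s × 1.04 = 357739.2 Mb
tutorial video: 2.330 Mbps × 1620 s × 1.04 = 3925.6 Mb
security camera export: 5.600 Mbps × 21900 s × 1.04 = 127545.6 Mb
Total: 688640.8 Mb = 86080.1 MB.
At 40 Mbps: 688640.8 / 40 = 17216 s ≈ 4.78 hours.

4.78 hours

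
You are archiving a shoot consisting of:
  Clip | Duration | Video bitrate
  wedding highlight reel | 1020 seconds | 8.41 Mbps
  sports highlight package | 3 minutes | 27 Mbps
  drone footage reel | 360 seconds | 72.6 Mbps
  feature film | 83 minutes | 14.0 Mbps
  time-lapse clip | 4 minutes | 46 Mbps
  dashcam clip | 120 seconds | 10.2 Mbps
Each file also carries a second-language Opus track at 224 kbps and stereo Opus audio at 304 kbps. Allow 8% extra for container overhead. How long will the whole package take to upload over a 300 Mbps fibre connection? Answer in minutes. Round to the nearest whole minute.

Audio total: 224 + 304 = 528 kbps = 0.528 Mbps.
wedding highlight reel: 8.938 Mbps × 1020 s × 1.08 = 9846.1 Mb
sports highlight package: 27.528 Mbps × 180 s × 1.08 = 5351.4 Mb
drone footage reel: 73.128 Mbps × 360 s × 1.08 = 28432.2 Mb
feature film: 14.528 Mbps × 4980 s × 1.08 = 78137.4 Mb
time-lapse clip: 46.528 Mbps × 240 s × 1.08 = 12060.1 Mb
dashcam clip: 10.728 Mbps × 120 s × 1.08 = 1390.3 Mb
Total: 135217.5 Mb = 16902.2 MB.
At 300 Mbps: 135217.5 / 300 = 451 s ≈ 7.51 minutes.

8 minutes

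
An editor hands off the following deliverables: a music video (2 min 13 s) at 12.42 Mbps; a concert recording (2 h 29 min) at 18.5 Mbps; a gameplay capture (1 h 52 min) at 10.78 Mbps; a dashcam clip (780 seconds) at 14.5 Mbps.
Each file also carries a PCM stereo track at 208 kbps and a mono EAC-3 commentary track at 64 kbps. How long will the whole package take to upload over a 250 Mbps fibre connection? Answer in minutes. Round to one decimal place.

17.0 minutes

Audio total: 208 + 64 = 272 kbps = 0.272 Mbps.
music video: 12.692 Mbps × 133 s = 1688.0 Mb
concert recording: 18.772 Mbps × 8940 s = 167821.7 Mb
gameplay capture: 11.052 Mbps × 6720 s = 74269.4 Mb
dashcam clip: 14.772 Mbps × 780 s = 11522.2 Mb
Total: 255301.3 Mb = 31912.7 MB.
At 250 Mbps: 255301.3 / 250 = 1021 s ≈ 17 minutes.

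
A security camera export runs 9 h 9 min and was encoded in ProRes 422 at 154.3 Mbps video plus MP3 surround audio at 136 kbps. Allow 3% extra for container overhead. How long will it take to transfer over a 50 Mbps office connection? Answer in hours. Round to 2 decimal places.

29.11 hours

9 h 9 min = 549 min = 32940 s
Audio: 136 kbps = 0.136 Mbps.
Total bitrate: 154.436 Mbps.
File: 154.436 Mbps × 32940 s = 5087121.8 Mb.
With 3% container overhead: ×1.03. → 5239735.5 Mb.
At 50 Mbps: 5239735.5 / 50 = 104794.7 s ≈ 29.1 hours.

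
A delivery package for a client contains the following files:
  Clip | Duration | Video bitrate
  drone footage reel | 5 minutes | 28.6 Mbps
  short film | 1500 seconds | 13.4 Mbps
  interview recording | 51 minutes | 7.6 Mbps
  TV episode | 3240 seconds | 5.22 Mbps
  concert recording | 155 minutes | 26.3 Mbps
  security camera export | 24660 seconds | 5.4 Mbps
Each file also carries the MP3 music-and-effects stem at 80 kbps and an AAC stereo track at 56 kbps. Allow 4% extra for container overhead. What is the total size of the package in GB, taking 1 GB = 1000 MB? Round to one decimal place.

Audio total: 80 + 56 = 136 kbps = 0.136 Mbps.
drone footage reel: 28.736 Mbps × 300 s × 1.04 = 8965.6 Mb
short film: 13.536 Mbps × 1500 s × 1.04 = 21116.2 Mb
interview recording: 7.736 Mbps × 3060 s × 1.04 = 24619.0 Mb
TV episode: 5.356 Mbps × 3240 s × 1.04 = 18047.6 Mb
concert recording: 26.436 Mbps × 9300 s × 1.04 = 255689.0 Mb
security camera export: 5.536 Mbps × 24660 s × 1.04 = 141978.5 Mb
Total: 470415.9 Mb = 58802.0 MB.
= 58.80 GB.

58.8 GB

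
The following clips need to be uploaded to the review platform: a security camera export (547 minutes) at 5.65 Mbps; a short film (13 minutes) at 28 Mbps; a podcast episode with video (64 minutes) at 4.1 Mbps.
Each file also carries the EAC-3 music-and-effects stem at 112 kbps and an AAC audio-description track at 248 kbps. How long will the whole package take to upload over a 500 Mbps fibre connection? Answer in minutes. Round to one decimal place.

7.9 minutes

Audio total: 112 + 248 = 360 kbps = 0.360 Mbps.
security camera export: 6.010 Mbps × 32820 s = 197248.2 Mb
short film: 28.360 Mbps × 780 s = 22120.8 Mb
podcast episode with video: 4.460 Mbps × 3840 s = 17126.4 Mb
Total: 236495.4 Mb = 29561.9 MB.
At 500 Mbps: 236495.4 / 500 = 473 s ≈ 7.88 minutes.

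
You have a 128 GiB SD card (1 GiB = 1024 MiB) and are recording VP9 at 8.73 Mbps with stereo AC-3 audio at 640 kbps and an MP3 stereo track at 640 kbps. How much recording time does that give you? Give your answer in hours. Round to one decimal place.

30.5 hours

Audio total: 640 + 640 = 1280 kbps = 1.280 Mbps.
Total bitrate: 8.73 + 1.280 = 10.010 Mbps.
Capacity: 128 GiB = 1,099,512 Mb.
Recording time: 1,099,512 / 10.010 = 109,841 s ≈ 30.5 hours.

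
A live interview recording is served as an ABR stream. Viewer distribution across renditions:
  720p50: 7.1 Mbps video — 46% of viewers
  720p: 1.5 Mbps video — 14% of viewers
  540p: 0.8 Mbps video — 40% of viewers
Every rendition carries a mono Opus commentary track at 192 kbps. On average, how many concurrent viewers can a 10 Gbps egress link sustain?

2507

Audio: 192 kbps = 0.192 Mbps.
Average per-viewer bitrate: 0.46×7.292 + 0.14×1.692 + 0.40×0.992 = 3.988 Mbps.
10 Gbps = 10,000 Mbps; 10,000 / 3.988 = 2507.52 → 2507.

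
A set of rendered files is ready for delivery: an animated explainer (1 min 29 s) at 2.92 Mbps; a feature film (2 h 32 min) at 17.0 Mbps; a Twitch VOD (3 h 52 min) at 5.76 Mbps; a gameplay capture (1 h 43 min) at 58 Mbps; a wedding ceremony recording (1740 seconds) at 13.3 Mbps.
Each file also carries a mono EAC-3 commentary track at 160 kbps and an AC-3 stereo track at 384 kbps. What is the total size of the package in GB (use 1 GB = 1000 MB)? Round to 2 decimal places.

79.24 GB

Audio total: 160 + 384 = 544 kbps = 0.544 Mbps.
animated explainer: 3.464 Mbps × 89 s = 308.3 Mb
feature film: 17.544 Mbps × 9120 s = 160001.3 Mb
Twitch VOD: 6.304 Mbps × 13920 s = 87751.7 Mb
gameplay capture: 58.544 Mbps × 6180 s = 361801.9 Mb
wedding ceremony recording: 13.844 Mbps × 1740 s = 24088.6 Mb
Total: 633951.7 Mb = 79244.0 MB.
= 79.24 GB.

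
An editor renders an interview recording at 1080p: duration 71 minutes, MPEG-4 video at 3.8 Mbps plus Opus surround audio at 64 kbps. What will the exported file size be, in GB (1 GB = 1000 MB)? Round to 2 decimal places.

71 min = 4260 s
Audio: 64 kbps = 0.064 Mbps.
Total bitrate: 3.8 + 0.064 = 3.864 Mbps.
Stream data: 3.864 Mbps × 4260 s = 16460.6 Mb.
16,461 Mb ÷ 8 = 2,058 MB → 2.058 GB.

2.06 GB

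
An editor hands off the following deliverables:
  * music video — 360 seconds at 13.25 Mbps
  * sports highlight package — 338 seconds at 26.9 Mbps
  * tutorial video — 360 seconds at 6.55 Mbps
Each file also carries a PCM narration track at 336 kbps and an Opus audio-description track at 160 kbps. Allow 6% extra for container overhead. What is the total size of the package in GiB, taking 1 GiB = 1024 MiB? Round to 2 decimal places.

2.07 GiB

Audio total: 336 + 160 = 496 kbps = 0.496 Mbps.
music video: 13.746 Mbps × 360 s × 1.06 = 5245.5 Mb
sports highlight package: 27.396 Mbps × 338 s × 1.06 = 9815.4 Mb
tutorial video: 7.046 Mbps × 360 s × 1.06 = 2688.8 Mb
Total: 17749.7 Mb = 2218.7 MB.
= 2.066 GiB.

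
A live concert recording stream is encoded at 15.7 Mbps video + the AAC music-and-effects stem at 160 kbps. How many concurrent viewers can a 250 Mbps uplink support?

15

Audio: 160 kbps = 0.160 Mbps.
Per-viewer media rate: 15.860 Mbps.
250 Mbps = 250.0 Mbps; 250.0 / 15.860 = 15.76 → 15 viewers.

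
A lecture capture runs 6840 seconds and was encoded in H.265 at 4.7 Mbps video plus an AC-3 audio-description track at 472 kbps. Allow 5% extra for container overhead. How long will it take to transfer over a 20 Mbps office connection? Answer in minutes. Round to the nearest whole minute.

31 minutes

Audio: 472 kbps = 0.472 Mbps.
Total bitrate: 5.172 Mbps.
File: 5.172 Mbps × 6840 s = 35376.5 Mb.
With 5% container overhead: ×1.05. → 37145.3 Mb.
At 20 Mbps: 37145.3 / 20 = 1857.3 s ≈ 31 minutes.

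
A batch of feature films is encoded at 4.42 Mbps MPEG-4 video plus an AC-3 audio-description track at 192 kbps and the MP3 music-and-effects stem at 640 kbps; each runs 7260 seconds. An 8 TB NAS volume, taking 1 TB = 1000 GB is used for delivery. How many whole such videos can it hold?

Audio total: 192 + 640 = 832 kbps = 0.832 Mbps.
Total bitrate: 5.252 Mbps.
Per item: 5.252 Mbps × 7260 s = 38,130 Mb = 4,766 MB.
Capacity: 8 TB = 64,000,000 Mb; 1678.49 items → 1678 complete.

1678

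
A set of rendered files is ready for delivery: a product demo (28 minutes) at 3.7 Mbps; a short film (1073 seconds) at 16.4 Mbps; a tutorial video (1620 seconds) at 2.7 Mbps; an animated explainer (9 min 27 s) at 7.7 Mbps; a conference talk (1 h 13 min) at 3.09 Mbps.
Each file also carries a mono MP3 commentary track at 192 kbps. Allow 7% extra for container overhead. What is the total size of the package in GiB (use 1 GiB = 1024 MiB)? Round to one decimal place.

Audio: 192 kbps = 0.192 Mbps.
product demo: 3.892 Mbps × 1680 s × 1.07 = 6996.3 Mb
short film: 16.592 Mbps × 1073 s × 1.07 = 19049.4 Mb
tutorial video: 2.892 Mbps × 1620 s × 1.07 = 5013.0 Mb
animated explainer: 7.892 Mbps × 567 s × 1.07 = 4788.0 Mb
conference talk: 3.282 Mbps × 4380 s × 1.07 = 15381.4 Mb
Total: 51228.1 Mb = 6403.5 MB.
= 5.964 GiB.

6.0 GiB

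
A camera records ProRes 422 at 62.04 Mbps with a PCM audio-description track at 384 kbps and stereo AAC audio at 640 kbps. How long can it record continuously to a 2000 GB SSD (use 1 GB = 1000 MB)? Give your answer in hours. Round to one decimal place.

Audio total: 384 + 640 = 1024 kbps = 1.024 Mbps.
Total bitrate: 62.04 + 1.024 = 63.064 Mbps.
Capacity: 2000 GB = 16,000,000 Mb.
Recording time: 16,000,000 / 63.064 = 253,711 s ≈ 70.5 hours.

70.5 hours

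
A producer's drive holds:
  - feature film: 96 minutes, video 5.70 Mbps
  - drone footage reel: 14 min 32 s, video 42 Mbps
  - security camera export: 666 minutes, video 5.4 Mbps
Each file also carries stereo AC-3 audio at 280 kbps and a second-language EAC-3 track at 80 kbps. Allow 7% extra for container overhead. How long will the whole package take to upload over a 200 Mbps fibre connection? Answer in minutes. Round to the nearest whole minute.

27 minutes

Audio total: 280 + 80 = 360 kbps = 0.360 Mbps.
feature film: 6.060 Mbps × 5760 s × 1.07 = 37349.0 Mb
drone footage reel: 42.360 Mbps × 872 s × 1.07 = 39523.6 Mb
security camera export: 5.760 Mbps × 39960 s × 1.07 = 246281.5 Mb
Total: 323154.0 Mb = 40394.3 MB.
At 200 Mbps: 323154.0 / 200 = 1616 s ≈ 26.9 minutes.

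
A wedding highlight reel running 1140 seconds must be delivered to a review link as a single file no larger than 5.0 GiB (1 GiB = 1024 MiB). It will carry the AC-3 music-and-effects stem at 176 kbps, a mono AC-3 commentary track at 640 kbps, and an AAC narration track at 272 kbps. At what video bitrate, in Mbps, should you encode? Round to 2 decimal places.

36.59 Mbps

Budget: 5.0 GiB = 42949.7 Mb.
Total bitrate budget: 42949.7 Mb / 1140 s = 37.675 Mbps.
Audio total: 176 + 640 + 272 = 1088 kbps = 1.088 Mbps.
Video: 37.675 − 1.088 = 36.587 Mbps.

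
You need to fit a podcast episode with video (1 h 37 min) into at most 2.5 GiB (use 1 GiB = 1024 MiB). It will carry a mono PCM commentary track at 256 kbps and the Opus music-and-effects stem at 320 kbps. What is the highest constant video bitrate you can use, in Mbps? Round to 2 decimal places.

Budget: 2.5 GiB = 21474.8 Mb.
1 h 37 min = 97 min = 5820 s
Total bitrate budget: 21474.8 Mb / 5820 s = 3.690 Mbps.
Audio total: 256 + 320 = 576 kbps = 0.576 Mbps.
Video: 3.690 − 0.576 = 3.114 Mbps.

3.11 Mbps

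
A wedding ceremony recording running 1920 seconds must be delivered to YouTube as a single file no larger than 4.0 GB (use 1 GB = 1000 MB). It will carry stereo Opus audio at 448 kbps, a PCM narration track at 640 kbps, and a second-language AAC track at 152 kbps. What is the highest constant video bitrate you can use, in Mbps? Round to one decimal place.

15.4 Mbps

Budget: 4.0 GB = 32000.0 Mb.
Total bitrate budget: 32000.0 Mb / 1920 s = 16.667 Mbps.
Audio total: 448 + 640 + 152 = 1240 kbps = 1.240 Mbps.
Video: 16.667 − 1.240 = 15.427 Mbps.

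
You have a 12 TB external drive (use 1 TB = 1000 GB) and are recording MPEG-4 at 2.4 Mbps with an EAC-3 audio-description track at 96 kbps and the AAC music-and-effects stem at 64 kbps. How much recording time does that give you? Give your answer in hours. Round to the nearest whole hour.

Audio total: 96 + 64 = 160 kbps = 0.160 Mbps.
Total bitrate: 2.4 + 0.160 = 2.560 Mbps.
Capacity: 12 TB = 96,000,000 Mb.
Recording time: 96,000,000 / 2.560 = 37,500,000 s ≈ 10,417 hours.

10417 hours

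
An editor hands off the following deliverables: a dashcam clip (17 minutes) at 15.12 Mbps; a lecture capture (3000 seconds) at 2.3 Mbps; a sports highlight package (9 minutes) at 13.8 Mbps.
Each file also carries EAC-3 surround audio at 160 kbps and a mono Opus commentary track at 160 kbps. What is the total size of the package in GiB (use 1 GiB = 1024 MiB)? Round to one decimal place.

3.6 GiB

Audio total: 160 + 160 = 320 kbps = 0.320 Mbps.
dashcam clip: 15.440 Mbps × 1020 s = 15748.8 Mb
lecture capture: 2.620 Mbps × 3000 s = 7860.0 Mb
sports highlight package: 14.120 Mbps × 540 s = 7624.8 Mb
Total: 31233.6 Mb = 3904.2 MB.
= 3.636 GiB.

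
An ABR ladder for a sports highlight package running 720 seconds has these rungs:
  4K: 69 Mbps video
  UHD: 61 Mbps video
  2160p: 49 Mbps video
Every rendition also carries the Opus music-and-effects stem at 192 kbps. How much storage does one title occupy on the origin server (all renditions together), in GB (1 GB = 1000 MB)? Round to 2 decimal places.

16.16 GB

Audio: 192 kbps = 0.192 Mbps.
Sum of rendition bitrates: (69+0.192) + (61+0.192) + (49+0.192) = 179.576 Mbps.
× 720 s = 129,295 Mb = 16,162 MB = 16.16 GB.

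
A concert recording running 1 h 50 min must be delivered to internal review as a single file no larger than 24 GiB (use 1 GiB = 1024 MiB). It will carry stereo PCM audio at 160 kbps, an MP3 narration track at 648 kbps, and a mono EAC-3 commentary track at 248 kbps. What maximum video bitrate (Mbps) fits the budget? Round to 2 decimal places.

Budget: 24 GiB = 206158.4 Mb.
1 h 50 min = 110 min = 6600 s
Total bitrate budget: 206158.4 Mb / 6600 s = 31.236 Mbps.
Audio total: 160 + 648 + 248 = 1056 kbps = 1.056 Mbps.
Video: 31.236 − 1.056 = 30.180 Mbps.

30.18 Mbps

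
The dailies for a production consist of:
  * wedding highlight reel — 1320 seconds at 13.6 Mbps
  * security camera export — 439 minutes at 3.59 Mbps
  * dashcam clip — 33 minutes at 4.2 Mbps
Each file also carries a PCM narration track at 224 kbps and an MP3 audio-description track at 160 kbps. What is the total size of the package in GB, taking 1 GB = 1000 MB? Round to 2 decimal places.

Audio total: 224 + 160 = 384 kbps = 0.384 Mbps.
wedding highlight reel: 13.984 Mbps × 1320 s = 18458.9 Mb
security camera export: 3.974 Mbps × 26340 s = 104675.2 Mb
dashcam clip: 4.584 Mbps × 1980 s = 9076.3 Mb
Total: 132210.4 Mb = 16526.3 MB.
= 16.53 GB.

16.53 GB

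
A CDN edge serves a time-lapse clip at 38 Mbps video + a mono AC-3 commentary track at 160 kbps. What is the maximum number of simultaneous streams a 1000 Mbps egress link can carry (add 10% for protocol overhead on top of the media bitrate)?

Audio: 160 kbps = 0.160 Mbps.
Per-viewer media rate: 38.160 Mbps.
On the wire with 10% overhead: 41.976 Mbps.
1000 Mbps = 1,000 Mbps; 1,000 / 41.976 = 23.82 → 23 viewers.

23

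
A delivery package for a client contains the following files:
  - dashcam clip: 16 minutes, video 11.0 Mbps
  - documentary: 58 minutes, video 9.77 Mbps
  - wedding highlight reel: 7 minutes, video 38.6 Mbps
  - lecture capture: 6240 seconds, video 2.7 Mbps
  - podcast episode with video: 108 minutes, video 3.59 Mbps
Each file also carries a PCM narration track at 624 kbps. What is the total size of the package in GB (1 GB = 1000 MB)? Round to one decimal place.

14.0 GB

Audio: 624 kbps = 0.624 Mbps.
dashcam clip: 11.624 Mbps × 960 s = 11159.0 Mb
documentary: 10.394 Mbps × 3480 s = 36171.1 Mb
wedding highlight reel: 39.224 Mbps × 420 s = 16474.1 Mb
lecture capture: 3.324 Mbps × 6240 s = 20741.8 Mb
podcast episode with video: 4.214 Mbps × 6480 s = 27306.7 Mb
Total: 111852.7 Mb = 13981.6 MB.
= 13.98 GB.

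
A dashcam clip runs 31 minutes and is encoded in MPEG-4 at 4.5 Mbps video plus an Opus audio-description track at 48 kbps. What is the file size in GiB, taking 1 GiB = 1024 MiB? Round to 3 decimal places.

31 min = 1860 s
Audio: 48 kbps = 0.048 Mbps.
Total bitrate: 4.5 + 0.048 = 4.548 Mbps.
Stream data: 4.548 Mbps × 1860 s = 8459.3 Mb.
8,459 Mb = 1,057,410,000 bytes ÷ 1,073,741,824 = 0.9848 GiB.

0.985 GiB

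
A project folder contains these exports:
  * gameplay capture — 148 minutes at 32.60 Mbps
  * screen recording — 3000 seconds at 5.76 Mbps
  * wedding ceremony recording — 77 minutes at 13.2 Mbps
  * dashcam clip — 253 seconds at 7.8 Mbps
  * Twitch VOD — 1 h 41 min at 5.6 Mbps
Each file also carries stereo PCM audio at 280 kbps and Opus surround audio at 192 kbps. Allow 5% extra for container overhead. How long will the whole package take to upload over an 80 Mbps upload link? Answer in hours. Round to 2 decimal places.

1.51 hours

Audio total: 280 + 192 = 472 kbps = 0.472 Mbps.
gameplay capture: 33.072 Mbps × 8880 s × 1.05 = 308363.3 Mb
screen recording: 6.232 Mbps × 3000 s × 1.05 = 19630.8 Mb
wedding ceremony recording: 13.672 Mbps × 4620 s × 1.05 = 66322.9 Mb
dashcam clip: 8.272 Mbps × 253 s × 1.05 = 2197.5 Mb
Twitch VOD: 6.072 Mbps × 6060 s × 1.05 = 38636.1 Mb
Total: 435150.6 Mb = 54393.8 MB.
At 80 Mbps: 435150.6 / 80 = 5439 s ≈ 1.51 hours.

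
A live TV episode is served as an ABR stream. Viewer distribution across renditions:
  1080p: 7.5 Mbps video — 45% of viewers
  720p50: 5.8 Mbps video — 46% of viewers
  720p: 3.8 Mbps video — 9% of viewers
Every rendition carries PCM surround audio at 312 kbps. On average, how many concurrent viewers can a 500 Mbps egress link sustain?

74

Audio: 312 kbps = 0.312 Mbps.
Average per-viewer bitrate: 0.45×7.812 + 0.46×6.112 + 0.09×4.112 = 6.697 Mbps.
500 Mbps = 500.0 Mbps; 500.0 / 6.697 = 74.66 → 74.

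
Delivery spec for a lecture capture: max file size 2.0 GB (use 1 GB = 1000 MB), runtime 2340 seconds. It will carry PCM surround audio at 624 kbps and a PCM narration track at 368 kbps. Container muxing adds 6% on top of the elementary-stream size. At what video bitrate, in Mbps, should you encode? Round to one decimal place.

Budget: 2.0 GB = 16000.0 Mb.
Stream payload after overhead: 16000.0 / 1.06 = 15094.3 Mb.
Total bitrate budget: 15094.3 Mb / 2340 s = 6.451 Mbps.
Audio total: 624 + 368 = 992 kbps = 0.992 Mbps.
Video: 6.451 − 0.992 = 5.459 Mbps.

5.5 Mbps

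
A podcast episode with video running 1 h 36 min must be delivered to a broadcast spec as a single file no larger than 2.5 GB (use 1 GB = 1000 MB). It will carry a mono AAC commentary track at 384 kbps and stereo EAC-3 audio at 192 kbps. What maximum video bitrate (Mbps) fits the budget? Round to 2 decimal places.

Budget: 2.5 GB = 20000.0 Mb.
1 h 36 min = 96 min = 5760 s
Total bitrate budget: 20000.0 Mb / 5760 s = 3.472 Mbps.
Audio total: 384 + 192 = 576 kbps = 0.576 Mbps.
Video: 3.472 − 0.576 = 2.896 Mbps.

2.90 Mbps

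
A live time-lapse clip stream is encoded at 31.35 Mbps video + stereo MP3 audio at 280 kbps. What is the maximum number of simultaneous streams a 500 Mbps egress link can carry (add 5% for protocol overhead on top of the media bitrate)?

15

Audio: 280 kbps = 0.280 Mbps.
Per-viewer media rate: 31.630 Mbps.
On the wire with 5% overhead: 33.212 Mbps.
500 Mbps = 500.0 Mbps; 500.0 / 33.212 = 15.06 → 15 viewers.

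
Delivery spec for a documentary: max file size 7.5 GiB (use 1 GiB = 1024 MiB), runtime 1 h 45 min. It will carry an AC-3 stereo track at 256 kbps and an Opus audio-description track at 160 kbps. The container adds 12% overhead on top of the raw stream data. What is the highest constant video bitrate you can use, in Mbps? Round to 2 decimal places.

Budget: 7.5 GiB = 64424.5 Mb.
Stream payload after overhead: 64424.5 / 1.12 = 57521.9 Mb.
1 h 45 min = 105 min = 6300 s
Total bitrate budget: 57521.9 Mb / 6300 s = 9.130 Mbps.
Audio total: 256 + 160 = 416 kbps = 0.416 Mbps.
Video: 9.130 − 0.416 = 8.714 Mbps.

8.71 Mbps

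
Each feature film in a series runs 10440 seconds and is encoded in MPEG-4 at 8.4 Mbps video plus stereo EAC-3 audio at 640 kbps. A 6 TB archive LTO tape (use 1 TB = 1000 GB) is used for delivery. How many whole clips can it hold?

508

Audio: 640 kbps = 0.640 Mbps.
Total bitrate: 9.040 Mbps.
Per item: 9.040 Mbps × 10440 s = 94,378 Mb = 11,797 MB.
Capacity: 6 TB = 48,000,000 Mb; 508.60 items → 508 complete.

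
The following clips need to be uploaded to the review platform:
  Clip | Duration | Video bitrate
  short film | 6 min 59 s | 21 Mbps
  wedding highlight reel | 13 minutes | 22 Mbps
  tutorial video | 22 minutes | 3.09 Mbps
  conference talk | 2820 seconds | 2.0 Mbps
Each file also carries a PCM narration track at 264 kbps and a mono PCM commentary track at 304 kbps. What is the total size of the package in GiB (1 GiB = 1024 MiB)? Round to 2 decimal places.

Audio total: 264 + 304 = 568 kbps = 0.568 Mbps.
short film: 21.568 Mbps × 419 s = 9037.0 Mb
wedding highlight reel: 22.568 Mbps × 780 s = 17603.0 Mb
tutorial video: 3.658 Mbps × 1320 s = 4828.6 Mb
conference talk: 2.568 Mbps × 2820 s = 7241.8 Mb
Total: 38710.4 Mb = 4838.8 MB.
= 4.506 GiB.

4.51 GiB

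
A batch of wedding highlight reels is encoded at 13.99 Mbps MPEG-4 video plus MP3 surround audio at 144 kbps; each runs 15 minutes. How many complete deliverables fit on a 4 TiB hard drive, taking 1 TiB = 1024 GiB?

15 min = 900 s
Audio: 144 kbps = 0.144 Mbps.
Total bitrate: 14.134 Mbps.
Per item: 14.134 Mbps × 900 s = 12,721 Mb = 1,590 MB.
Capacity: 4 TiB = 35,184,372 Mb; 2765.94 items → 2765 complete.

2765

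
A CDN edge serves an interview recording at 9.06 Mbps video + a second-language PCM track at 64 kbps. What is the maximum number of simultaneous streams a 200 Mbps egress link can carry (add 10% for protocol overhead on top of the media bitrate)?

Audio: 64 kbps = 0.064 Mbps.
Per-viewer media rate: 9.124 Mbps.
On the wire with 10% overhead: 10.036 Mbps.
200 Mbps = 200.0 Mbps; 200.0 / 10.036 = 19.93 → 19 viewers.

19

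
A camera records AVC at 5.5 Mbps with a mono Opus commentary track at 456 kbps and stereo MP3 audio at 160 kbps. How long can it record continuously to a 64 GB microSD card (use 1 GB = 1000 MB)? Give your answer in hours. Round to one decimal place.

Audio total: 456 + 160 = 616 kbps = 0.616 Mbps.
Total bitrate: 5.5 + 0.616 = 6.116 Mbps.
Capacity: 64 GB = 512,000 Mb.
Recording time: 512,000 / 6.116 = 83,715 s ≈ 23.3 hours.

23.3 hours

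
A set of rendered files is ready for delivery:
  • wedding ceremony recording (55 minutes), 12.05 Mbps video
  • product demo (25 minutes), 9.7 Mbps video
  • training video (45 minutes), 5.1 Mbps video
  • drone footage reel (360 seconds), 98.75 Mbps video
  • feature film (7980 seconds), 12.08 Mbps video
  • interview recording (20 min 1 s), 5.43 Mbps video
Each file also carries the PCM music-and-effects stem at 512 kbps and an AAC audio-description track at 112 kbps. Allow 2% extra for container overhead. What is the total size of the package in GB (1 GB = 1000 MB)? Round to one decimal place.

27.7 GB

Audio total: 512 + 112 = 624 kbps = 0.624 Mbps.
wedding ceremony recording: 12.674 Mbps × 3300 s × 1.02 = 42660.7 Mb
product demo: 10.324 Mbps × 1500 s × 1.02 = 15795.7 Mb
training video: 5.724 Mbps × 2700 s × 1.02 = 15763.9 Mb
drone footage reel: 99.374 Mbps × 360 s × 1.02 = 36490.1 Mb
feature film: 12.704 Mbps × 7980 s × 1.02 = 103405.5 Mb
interview recording: 6.054 Mbps × 1201 s × 1.02 = 7416.3 Mb
Total: 221532.2 Mb = 27691.5 MB.
= 27.69 GB.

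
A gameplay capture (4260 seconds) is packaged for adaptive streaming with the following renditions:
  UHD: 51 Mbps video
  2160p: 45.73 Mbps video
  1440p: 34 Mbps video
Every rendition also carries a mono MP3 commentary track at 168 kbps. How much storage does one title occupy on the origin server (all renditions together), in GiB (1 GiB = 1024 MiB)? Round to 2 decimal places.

65.08 GiB

Audio: 168 kbps = 0.168 Mbps.
Sum of rendition bitrates: (51+0.168) + (45.73+0.168) + (34+0.168) = 131.234 Mbps.
× 4260 s = 559,057 Mb = 69,882 MB = 65.08 GiB.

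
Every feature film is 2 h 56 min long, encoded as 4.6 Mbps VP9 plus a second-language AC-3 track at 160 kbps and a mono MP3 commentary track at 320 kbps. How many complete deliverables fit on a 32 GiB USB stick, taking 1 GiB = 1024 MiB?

2 h 56 min = 176 min = 10560 s
Audio total: 160 + 320 = 480 kbps = 0.480 Mbps.
Total bitrate: 5.080 Mbps.
Per item: 5.080 Mbps × 10560 s = 53,645 Mb = 6,706 MB.
Capacity: 32 GiB = 274,878 Mb; 5.12 items → 5 complete.

5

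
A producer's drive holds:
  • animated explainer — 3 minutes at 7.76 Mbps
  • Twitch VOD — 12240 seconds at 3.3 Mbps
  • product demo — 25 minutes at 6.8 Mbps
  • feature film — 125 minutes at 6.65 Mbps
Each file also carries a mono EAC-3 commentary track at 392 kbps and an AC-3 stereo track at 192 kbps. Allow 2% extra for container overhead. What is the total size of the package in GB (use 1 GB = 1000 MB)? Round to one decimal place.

14.6 GB

Audio total: 392 + 192 = 584 kbps = 0.584 Mbps.
animated explainer: 8.344 Mbps × 180 s × 1.02 = 1532.0 Mb
Twitch VOD: 3.884 Mbps × 12240 s × 1.02 = 48491.0 Mb
product demo: 7.384 Mbps × 1500 s × 1.02 = 11297.5 Mb
feature film: 7.234 Mbps × 7500 s × 1.02 = 55340.1 Mb
Total: 116660.5 Mb = 14582.6 MB.
= 14.58 GB.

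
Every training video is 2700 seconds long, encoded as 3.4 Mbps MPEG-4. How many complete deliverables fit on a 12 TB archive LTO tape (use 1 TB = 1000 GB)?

Per item: 3.400 Mbps × 2700 s = 9,180 Mb = 1,148 MB.
Capacity: 12 TB = 96,000,000 Mb; 10457.52 items → 10457 complete.

10457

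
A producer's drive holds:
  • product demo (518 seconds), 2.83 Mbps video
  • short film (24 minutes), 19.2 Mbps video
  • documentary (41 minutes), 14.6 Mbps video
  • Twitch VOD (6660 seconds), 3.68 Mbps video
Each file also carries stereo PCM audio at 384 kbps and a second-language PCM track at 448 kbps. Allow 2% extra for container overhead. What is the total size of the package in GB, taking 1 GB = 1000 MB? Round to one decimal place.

12.6 GB

Audio total: 384 + 448 = 832 kbps = 0.832 Mbps.
product demo: 3.662 Mbps × 518 s × 1.02 = 1934.9 Mb
short film: 20.032 Mbps × 1440 s × 1.02 = 29423.0 Mb
documentary: 15.432 Mbps × 2460 s × 1.02 = 38722.0 Mb
Twitch VOD: 4.512 Mbps × 6660 s × 1.02 = 30650.9 Mb
Total: 100730.7 Mb = 12591.3 MB.
= 12.59 GB.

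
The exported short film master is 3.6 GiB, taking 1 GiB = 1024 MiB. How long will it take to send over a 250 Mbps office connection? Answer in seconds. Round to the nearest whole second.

124 seconds

File: 3.6 GiB = 30923.8 Mb.
At 250 Mbps: 30923.8 / 250 = 123.7 s ≈ 124 seconds.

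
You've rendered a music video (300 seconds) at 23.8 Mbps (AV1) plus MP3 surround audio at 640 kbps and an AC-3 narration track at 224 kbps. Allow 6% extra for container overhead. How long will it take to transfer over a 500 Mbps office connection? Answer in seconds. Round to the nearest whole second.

Audio total: 640 + 224 = 864 kbps = 0.864 Mbps.
Total bitrate: 24.664 Mbps.
File: 24.664 Mbps × 300 s = 7399.2 Mb.
With 6% container overhead: ×1.06. → 7843.2 Mb.
At 500 Mbps: 7843.2 / 500 = 15.7 s ≈ 15.7 seconds.

16 seconds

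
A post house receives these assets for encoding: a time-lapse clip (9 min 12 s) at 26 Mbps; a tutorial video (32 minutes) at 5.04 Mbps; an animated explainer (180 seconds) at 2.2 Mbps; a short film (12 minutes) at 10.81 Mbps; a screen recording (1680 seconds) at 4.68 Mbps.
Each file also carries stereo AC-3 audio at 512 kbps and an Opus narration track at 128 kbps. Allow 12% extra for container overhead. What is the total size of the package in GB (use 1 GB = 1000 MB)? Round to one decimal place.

Audio total: 512 + 128 = 640 kbps = 0.640 Mbps.
time-lapse clip: 26.640 Mbps × 552 s × 1.12 = 16469.9 Mb
tutorial video: 5.680 Mbps × 1920 s × 1.12 = 12214.3 Mb
animated explainer: 2.840 Mbps × 180 s × 1.12 = 572.5 Mb
short film: 11.450 Mbps × 720 s × 1.12 = 9233.3 Mb
screen recording: 5.320 Mbps × 1680 s × 1.12 = 10010.1 Mb
Total: 48500.1 Mb = 6062.5 MB.
= 6.063 GB.

6.1 GB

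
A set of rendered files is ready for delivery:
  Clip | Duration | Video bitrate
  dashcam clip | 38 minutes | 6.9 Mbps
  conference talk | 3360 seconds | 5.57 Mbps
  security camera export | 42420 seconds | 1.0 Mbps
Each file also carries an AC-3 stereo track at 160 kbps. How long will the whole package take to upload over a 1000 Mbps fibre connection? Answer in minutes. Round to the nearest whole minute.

Audio: 160 kbps = 0.160 Mbps.
dashcam clip: 7.060 Mbps × 2280 s = 16096.8 Mb
conference talk: 5.730 Mbps × 3360 s = 19252.8 Mb
security camera export: 1.160 Mbps × 42420 s = 49207.2 Mb
Total: 84556.8 Mb = 10569.6 MB.
At 1000 Mbps: 84556.8 / 1000 = 85 s ≈ 1.41 minutes.

1 minutes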